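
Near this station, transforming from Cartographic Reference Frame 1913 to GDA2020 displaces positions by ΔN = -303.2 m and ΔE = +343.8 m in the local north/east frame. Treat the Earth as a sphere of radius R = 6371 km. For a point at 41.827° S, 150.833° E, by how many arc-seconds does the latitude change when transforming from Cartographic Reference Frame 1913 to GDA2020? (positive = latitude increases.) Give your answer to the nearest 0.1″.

On a sphere of radius R, 1 rad of latitude = R, so Δφ = ΔN / R = -303.2 / 6371000 = -4.7591e-05 rad = -9.816″.

Δφ = -9.8″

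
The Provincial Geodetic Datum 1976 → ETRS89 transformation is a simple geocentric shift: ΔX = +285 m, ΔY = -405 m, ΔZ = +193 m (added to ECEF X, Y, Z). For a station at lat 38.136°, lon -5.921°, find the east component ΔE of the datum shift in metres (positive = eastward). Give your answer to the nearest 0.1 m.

ΔE = -373.4 m

At φ = 38.136°, λ = -5.921°: sin φ = 0.617530, cos φ = 0.786547, sin λ = -0.103157, cos λ = 0.994665.
ΔE = −sin λ·ΔX + cos λ·ΔY = −(-0.103157)·(285) + (0.994665)·(-405) = -373.44 m.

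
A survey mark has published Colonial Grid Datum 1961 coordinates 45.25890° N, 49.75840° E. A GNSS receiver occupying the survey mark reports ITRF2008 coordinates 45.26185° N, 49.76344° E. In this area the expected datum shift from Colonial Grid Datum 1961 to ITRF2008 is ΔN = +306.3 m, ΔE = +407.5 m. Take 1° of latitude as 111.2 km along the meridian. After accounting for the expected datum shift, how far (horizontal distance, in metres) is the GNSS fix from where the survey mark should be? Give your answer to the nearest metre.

25 m

Observed coordinate differences: Δφ = +0.00295°, Δλ = +0.00504°.
Converting to metres (1° lat = 111200 m, cos φ = 0.703904): observed ΔN = 328.0 m, observed ΔE = 394.5 m.
Subtracting the expected shift leaves a residual of 328.0 − (306.3) = 21.7 m north and 394.5 − (407.5) = -13.0 m east.
Residual distance = √(21.7² + (-13.0)²) = 25.3 m.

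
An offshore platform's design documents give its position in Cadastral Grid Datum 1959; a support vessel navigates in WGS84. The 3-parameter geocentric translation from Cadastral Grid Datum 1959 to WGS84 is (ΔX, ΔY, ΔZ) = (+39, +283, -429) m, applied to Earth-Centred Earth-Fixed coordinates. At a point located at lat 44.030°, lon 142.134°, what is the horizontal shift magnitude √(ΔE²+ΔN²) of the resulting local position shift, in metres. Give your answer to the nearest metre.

477 m

The local east axis at (φ, λ) is (−sin λ, cos λ, 0), so ΔE = −sin(142.134°)·39 + cos(142.134°)·283 = -247.35 m.
The local north axis is (−sin φ cos λ, −sin φ sin λ, cos φ), giving ΔN = 21.399 − 120.735 − 308.441 = -407.78 m.
Horizontal magnitude = √(ΔE² + ΔN²) = √((-247.35)² + (-407.78)²) = 476.93 m.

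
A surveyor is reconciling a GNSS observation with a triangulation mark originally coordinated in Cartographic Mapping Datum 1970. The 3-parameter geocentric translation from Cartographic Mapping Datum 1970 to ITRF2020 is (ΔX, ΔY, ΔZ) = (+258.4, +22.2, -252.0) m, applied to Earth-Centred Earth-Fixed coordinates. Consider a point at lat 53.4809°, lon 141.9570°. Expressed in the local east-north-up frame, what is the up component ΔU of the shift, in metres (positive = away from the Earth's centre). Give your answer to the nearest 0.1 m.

ΔU = -315.5 m

At φ = 53.4809°, λ = 141.9570°: sin φ = 0.803659, cos φ = 0.595091, sin λ = 0.616253, cos λ = -0.787548.
ΔU = cos φ cos λ·ΔX + cos φ sin λ·ΔY + sin φ·ΔZ = (0.595091)(-0.787548)(258.4) + (0.595091)(0.616253)(22.2) + (0.803659)(-252.0) = -315.48 m.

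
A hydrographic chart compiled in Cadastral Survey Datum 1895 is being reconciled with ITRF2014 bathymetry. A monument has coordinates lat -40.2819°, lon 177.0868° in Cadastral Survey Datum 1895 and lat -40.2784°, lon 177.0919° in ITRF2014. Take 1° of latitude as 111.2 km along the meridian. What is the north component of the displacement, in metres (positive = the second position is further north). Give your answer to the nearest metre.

ΔN = 389 m

Δφ = -40.2784° − -40.2819° = +0.0035°; Δλ = 177.0919° − 177.0868° = +0.0051°.
ΔN = Δφ × 111200 = 389.2 m; ΔE = Δλ × 111200 × cos(-40.2819°) = +0.0051 × 111200 × 0.762873 = 432.6 m.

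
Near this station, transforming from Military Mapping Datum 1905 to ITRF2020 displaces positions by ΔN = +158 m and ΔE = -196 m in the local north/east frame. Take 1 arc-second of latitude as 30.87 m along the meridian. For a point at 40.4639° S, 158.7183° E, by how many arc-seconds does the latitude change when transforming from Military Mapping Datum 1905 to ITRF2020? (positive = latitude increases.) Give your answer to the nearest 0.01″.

Δφ = 5.12″

1″ of latitude = 30.87 m, so Δφ = 158.0 / 30.87 = 5.118″.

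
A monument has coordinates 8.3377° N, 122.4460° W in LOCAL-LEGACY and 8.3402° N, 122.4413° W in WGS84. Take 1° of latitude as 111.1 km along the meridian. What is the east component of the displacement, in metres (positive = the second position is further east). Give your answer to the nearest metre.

ΔE = 517 m

Δφ = 8.3402° − 8.3377° = +0.0025°; Δλ = -122.4413° − -122.4460° = +0.0047°.
ΔN = Δφ × 111100 = 277.7 m; ΔE = Δλ × 111100 × cos(8.3377°) = +0.0047 × 111100 × 0.989431 = 516.7 m.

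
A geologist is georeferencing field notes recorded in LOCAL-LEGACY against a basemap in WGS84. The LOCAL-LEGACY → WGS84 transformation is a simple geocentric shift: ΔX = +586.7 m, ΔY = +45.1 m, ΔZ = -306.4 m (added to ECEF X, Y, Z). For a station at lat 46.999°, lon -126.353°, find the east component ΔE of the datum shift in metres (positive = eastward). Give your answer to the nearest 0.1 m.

At φ = 46.999°, λ = -126.353°: sin φ = 0.731342, cos φ = 0.682011, sin λ = -0.805380, cos λ = -0.592758.
ΔE = −sin λ·ΔX + cos λ·ΔY = −(-0.805380)·(586.7) + (-0.592758)·(45.1) = 445.78 m.

ΔE = 445.8 m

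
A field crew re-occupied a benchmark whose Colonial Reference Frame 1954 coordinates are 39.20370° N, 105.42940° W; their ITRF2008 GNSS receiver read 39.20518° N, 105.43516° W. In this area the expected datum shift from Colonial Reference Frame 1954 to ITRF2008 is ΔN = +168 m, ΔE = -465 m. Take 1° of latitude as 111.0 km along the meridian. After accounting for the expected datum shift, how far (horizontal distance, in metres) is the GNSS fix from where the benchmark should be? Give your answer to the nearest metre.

31 m

Observed coordinate differences: Δφ = +0.00148°, Δλ = -0.00576°.
Converting to metres (1° lat = 111000 m, cos φ = 0.774904): observed ΔN = 164.3 m, observed ΔE = -495.4 m.
Subtracting the expected shift leaves a residual of 164.3 − (168) = -3.7 m north and -495.4 − (-465) = -30.4 m east.
Residual distance = √((-3.7)² + (-30.4)²) = 30.7 m.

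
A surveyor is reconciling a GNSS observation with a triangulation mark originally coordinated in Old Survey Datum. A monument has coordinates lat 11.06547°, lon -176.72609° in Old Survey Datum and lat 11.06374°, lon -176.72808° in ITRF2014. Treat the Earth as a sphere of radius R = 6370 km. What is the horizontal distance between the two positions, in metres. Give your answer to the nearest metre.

Δφ = 11.06374° − 11.06547° = -0.00173°; Δλ = -176.72808° − -176.72609° = -0.00199°.
1° along a meridian = πR/180 = 111177 m.
ΔN = Δφ × 111177 = -192.3 m; ΔE = Δλ × 111177 × cos(11.06547°) = -0.00199 × 111177 × 0.981409 = -217.1 m.
Distance = √(ΔE² + ΔN²) = √((-217.1)² + (-192.3)²) = 290.1 m.

290 m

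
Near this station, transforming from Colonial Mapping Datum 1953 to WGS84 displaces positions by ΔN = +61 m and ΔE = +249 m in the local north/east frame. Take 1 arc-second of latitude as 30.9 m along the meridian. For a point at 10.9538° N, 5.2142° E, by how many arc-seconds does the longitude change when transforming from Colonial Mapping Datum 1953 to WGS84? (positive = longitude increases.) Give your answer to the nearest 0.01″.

At latitude 10.9538°, cos φ = 0.981781.
1″ of longitude at this latitude = 30.90 × cos φ = 30.3370 m, so Δλ = 249.0 / 30.3370 = 8.208″.

Δλ = 8.21″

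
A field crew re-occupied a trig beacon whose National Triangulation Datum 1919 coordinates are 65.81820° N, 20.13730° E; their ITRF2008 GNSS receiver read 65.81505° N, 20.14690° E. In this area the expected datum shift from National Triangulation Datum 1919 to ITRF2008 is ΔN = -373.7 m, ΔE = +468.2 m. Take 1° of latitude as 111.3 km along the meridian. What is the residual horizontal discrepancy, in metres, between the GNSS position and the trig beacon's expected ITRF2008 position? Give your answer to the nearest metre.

Observed coordinate differences: Δφ = -0.00315°, Δλ = +0.00960°.
Converting to metres (1° lat = 111300 m, cos φ = 0.409633): observed ΔN = -350.6 m, observed ΔE = 437.7 m.
Subtracting the expected shift leaves a residual of -350.6 − (-373.7) = 23.1 m north and 437.7 − (468.2) = -30.5 m east.
Residual distance = √(23.1² + (-30.5)²) = 38.3 m.

38 m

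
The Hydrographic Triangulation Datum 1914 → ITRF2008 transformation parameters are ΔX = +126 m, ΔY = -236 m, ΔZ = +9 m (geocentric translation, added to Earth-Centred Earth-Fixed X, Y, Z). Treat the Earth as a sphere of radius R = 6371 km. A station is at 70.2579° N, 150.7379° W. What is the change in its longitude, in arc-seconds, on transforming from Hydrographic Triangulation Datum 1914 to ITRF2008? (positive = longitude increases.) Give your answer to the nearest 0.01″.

Δλ = 25.64″

sin φ = 0.941223, cos φ = 0.337787, sin λ = -0.488805, cos λ = -0.872393.
East component: ΔE = −sin λ·ΔX + cos λ·ΔY = −(-0.488805)(126) + (-0.872393)(-236) = 267.47 m.
1° of latitude spans πR/180 = 111195 m; at latitude φ, 1° of longitude spans that × cos φ = 37560.2 m, so Δλ = 267.47 / 37560.2 × 3600 = 25.636″.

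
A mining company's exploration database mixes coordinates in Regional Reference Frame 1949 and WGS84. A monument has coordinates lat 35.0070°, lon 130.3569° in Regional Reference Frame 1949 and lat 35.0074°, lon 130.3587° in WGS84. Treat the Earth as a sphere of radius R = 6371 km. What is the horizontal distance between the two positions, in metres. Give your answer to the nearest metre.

Δφ = 35.0074° − 35.0070° = +0.0004°; Δλ = 130.3587° − 130.3569° = +0.0018°.
1° along a meridian = πR/180 = 111195 m.
ΔN = Δφ × 111195 = 44.5 m; ΔE = Δλ × 111195 × cos(35.0070°) = +0.0018 × 111195 × 0.819082 = 163.9 m.
Distance = √(ΔE² + ΔN²) = √(163.9² + 44.5²) = 169.9 m.

170 m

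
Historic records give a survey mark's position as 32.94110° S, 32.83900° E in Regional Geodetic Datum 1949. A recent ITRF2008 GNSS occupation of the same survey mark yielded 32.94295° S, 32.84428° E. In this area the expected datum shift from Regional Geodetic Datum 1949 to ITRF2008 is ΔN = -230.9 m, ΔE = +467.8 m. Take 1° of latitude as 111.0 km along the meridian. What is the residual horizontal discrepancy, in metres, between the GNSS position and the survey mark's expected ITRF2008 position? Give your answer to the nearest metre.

Observed coordinate differences: Δφ = -0.00185°, Δλ = +0.00528°.
Converting to metres (1° lat = 111000 m, cos φ = 0.839230): observed ΔN = -205.4 m, observed ΔE = 491.9 m.
Subtracting the expected shift leaves a residual of -205.4 − (-230.9) = 25.5 m north and 491.9 − (467.8) = 24.1 m east.
Residual distance = √(25.5² + 24.1²) = 35.1 m.

35 m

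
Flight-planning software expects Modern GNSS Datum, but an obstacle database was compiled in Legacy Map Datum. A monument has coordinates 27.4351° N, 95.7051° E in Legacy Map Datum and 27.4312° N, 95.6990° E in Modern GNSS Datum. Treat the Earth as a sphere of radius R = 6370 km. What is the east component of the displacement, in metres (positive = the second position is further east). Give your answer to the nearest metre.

Δφ = 27.4312° − 27.4351° = -0.0039°; Δλ = 95.6990° − 95.7051° = -0.0061°.
1° along a meridian = πR/180 = 111177 m.
ΔN = Δφ × 111177 = -433.6 m; ΔE = Δλ × 111177 × cos(27.4351°) = -0.0061 × 111177 × 0.887533 = -601.9 m.

ΔE = -602 m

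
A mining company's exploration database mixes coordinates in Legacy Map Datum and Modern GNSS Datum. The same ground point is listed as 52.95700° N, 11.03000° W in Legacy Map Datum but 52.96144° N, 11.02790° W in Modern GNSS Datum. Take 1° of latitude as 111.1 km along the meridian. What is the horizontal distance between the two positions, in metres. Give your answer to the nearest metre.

513 m

Δφ = 52.96144° − 52.95700° = +0.00444°; Δλ = -11.02790° − -11.03000° = +0.00210°.
ΔN = Δφ × 111100 = 493.3 m; ΔE = Δλ × 111100 × cos(52.95700°) = +0.00210 × 111100 × 0.602414 = 140.5 m.
Distance = √(ΔE² + ΔN²) = √(140.5² + 493.3²) = 512.9 m.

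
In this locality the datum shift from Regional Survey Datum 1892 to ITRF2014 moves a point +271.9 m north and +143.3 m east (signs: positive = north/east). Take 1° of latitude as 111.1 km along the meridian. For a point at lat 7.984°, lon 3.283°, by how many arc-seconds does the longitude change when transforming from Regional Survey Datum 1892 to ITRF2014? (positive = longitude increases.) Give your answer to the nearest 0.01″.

At latitude 7.984°, cos φ = 0.990307.
1° of longitude at this latitude = 111.1 × cos φ = 110.02 km, so Δλ = 143.3 / 110023.1 = 0.0013025° = 4.689″.

Δλ = 4.69″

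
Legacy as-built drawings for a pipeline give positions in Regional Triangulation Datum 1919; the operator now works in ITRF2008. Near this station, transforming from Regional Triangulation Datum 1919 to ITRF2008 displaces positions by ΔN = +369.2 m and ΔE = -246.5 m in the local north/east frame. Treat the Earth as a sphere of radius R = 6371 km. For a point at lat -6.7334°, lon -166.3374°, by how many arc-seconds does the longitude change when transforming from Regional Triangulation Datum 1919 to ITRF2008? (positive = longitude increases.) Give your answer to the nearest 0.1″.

Δλ = -8.0″

At latitude -6.7334°, cos φ = 0.993102.
One radian of longitude at latitude φ spans R cos φ, so Δλ = ΔE / (R cos φ) = -246.5 / (6371000 × 0.993102) = -3.8960e-05 rad = -8.036″.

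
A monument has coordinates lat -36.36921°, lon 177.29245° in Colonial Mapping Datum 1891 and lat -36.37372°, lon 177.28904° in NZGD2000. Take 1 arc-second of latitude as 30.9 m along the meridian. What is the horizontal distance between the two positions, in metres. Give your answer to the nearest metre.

587 m

Δφ = -36.37372° − -36.36921° = -0.00451°; Δλ = 177.28904° − 177.29245° = -0.00341°.
1° of latitude = 3600 × 30.90 = 111240 m.
ΔN = Δφ × 111240 = -501.7 m; ΔE = Δλ × 111240 × cos(-36.36921°) = -0.00341 × 111240 × 0.805213 = -305.4 m.
Distance = √(ΔE² + ΔN²) = √((-305.4)² + (-501.7)²) = 587.4 m.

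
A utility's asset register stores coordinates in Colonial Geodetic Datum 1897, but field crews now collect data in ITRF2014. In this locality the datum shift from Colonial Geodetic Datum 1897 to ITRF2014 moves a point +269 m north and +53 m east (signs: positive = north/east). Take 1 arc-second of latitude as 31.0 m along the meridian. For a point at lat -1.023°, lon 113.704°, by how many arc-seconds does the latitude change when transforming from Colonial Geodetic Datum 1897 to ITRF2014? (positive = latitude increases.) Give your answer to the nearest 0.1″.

1″ of latitude = 31.00 m, so Δφ = 269.0 / 31.00 = 8.677″.

Δφ = 8.7″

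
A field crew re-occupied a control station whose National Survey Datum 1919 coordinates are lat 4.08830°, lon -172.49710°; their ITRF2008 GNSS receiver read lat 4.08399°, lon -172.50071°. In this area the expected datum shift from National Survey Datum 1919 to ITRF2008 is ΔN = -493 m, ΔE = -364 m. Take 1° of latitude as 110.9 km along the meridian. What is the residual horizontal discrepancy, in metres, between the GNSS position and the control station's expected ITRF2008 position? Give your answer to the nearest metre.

Observed coordinate differences: Δφ = -0.00431°, Δλ = -0.00361°.
Converting to metres (1° lat = 110900 m, cos φ = 0.997455): observed ΔN = -478.0 m, observed ΔE = -399.3 m.
Subtracting the expected shift leaves a residual of -478.0 − (-493) = 15.0 m north and -399.3 − (-364) = -35.3 m east.
Residual distance = √(15.0² + (-35.3)²) = 38.4 m.

38 m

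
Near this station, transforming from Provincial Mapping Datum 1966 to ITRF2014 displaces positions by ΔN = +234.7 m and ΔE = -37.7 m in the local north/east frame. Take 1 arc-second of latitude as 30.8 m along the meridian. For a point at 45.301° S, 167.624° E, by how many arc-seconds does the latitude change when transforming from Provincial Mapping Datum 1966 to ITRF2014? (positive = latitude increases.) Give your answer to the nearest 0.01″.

Δφ = 7.62″

1″ of latitude = 30.80 m, so Δφ = 234.7 / 30.80 = 7.620″.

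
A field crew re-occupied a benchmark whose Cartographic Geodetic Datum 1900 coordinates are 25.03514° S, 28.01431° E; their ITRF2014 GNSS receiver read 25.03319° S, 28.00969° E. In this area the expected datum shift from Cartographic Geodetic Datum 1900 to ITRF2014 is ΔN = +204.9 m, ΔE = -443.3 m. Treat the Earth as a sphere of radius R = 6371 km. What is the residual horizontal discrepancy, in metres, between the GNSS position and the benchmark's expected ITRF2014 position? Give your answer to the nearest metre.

Observed coordinate differences: Δφ = +0.00195°, Δλ = -0.00462°.
Converting to metres (1° lat = 111195 m, cos φ = 0.906048): observed ΔN = 216.8 m, observed ΔE = -465.5 m.
Subtracting the expected shift leaves a residual of 216.8 − (204.9) = 11.9 m north and -465.5 − (-443.3) = -22.2 m east.
Residual distance = √(11.9² + (-22.2)²) = 25.2 m.

25 m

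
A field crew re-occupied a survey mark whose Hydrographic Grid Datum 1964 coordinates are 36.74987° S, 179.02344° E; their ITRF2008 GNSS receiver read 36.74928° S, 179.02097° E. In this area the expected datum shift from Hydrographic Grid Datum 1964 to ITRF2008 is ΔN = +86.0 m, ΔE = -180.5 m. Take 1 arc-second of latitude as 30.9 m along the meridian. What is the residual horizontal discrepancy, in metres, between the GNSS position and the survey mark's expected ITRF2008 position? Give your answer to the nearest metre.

45 m

Observed coordinate differences: Δφ = +0.00059°, Δλ = -0.00247°.
Converting to metres (1° lat = 111240 m, cos φ = 0.801255): observed ΔN = 65.6 m, observed ΔE = -220.2 m.
Subtracting the expected shift leaves a residual of 65.6 − (86.0) = -20.4 m north and -220.2 − (-180.5) = -39.7 m east.
Residual distance = √((-20.4)² + (-39.7)²) = 44.6 m.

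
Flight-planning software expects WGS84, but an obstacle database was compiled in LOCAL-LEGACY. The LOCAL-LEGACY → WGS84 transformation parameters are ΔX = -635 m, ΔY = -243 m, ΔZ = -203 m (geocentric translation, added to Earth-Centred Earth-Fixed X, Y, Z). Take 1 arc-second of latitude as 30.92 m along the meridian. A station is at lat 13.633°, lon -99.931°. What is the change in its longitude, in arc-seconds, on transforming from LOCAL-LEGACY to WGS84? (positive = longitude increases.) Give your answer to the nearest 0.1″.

Δλ = -19.4″

sin φ = 0.235702, cos φ = 0.971825, sin λ = -0.985016, cos λ = -0.172462.
East component: ΔE = −sin λ·ΔX + cos λ·ΔY = −(-0.985016)(-635) + (-0.172462)(-243) = -583.58 m.
1° of latitude spans 3600 × 30.92 = 111312 m; at latitude φ, 1° of longitude spans that × cos φ = 108175.8 m, so Δλ = -583.58 / 108175.8 × 3600 = -19.421″.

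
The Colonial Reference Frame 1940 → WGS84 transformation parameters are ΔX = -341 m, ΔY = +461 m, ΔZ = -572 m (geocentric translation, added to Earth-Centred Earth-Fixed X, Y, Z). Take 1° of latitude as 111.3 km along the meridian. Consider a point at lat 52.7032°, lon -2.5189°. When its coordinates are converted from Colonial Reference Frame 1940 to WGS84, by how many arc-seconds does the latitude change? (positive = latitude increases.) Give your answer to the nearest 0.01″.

Δφ = -1.92″

sin φ = 0.795507, cos φ = 0.605944, sin λ = -0.043949, cos λ = 0.999034.
North component: ΔN = −sin φ cos λ·ΔX − sin φ sin λ·ΔY + cos φ·ΔZ = −(0.795507)(0.999034)(-341) − (0.795507)(-0.043949)(461) + (0.605944)(-572) = -59.48 m.
1° of latitude spans 111300 m, so Δφ = -59.48 / 111300 × 3600 = -1.924″.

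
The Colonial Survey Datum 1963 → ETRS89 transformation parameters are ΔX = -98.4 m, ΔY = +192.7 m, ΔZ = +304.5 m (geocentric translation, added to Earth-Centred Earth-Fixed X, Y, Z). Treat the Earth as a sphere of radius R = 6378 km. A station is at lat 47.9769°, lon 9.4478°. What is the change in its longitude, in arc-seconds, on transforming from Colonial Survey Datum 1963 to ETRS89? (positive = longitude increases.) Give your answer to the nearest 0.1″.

sin φ = 0.742875, cos φ = 0.669430, sin λ = 0.164149, cos λ = 0.986436.
East component: ΔE = −sin λ·ΔX + cos λ·ΔY = −(0.164149)(-98.4) + (0.986436)(192.7) = 206.24 m.
1° of latitude spans πR/180 = 111317 m; at latitude φ, 1° of longitude spans that × cos φ = 74519.0 m, so Δλ = 206.24 / 74519.0 × 3600 = 9.963″.

Δλ = 10.0″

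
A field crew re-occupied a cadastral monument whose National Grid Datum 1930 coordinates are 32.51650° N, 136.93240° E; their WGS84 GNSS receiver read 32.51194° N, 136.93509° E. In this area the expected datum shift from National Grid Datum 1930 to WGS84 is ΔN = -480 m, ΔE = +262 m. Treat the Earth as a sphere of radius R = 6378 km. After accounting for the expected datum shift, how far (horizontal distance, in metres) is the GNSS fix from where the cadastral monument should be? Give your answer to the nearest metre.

29 m

Observed coordinate differences: Δφ = -0.00456°, Δλ = +0.00269°.
Converting to metres (1° lat = 111317 m, cos φ = 0.843237): observed ΔN = -507.6 m, observed ΔE = 252.5 m.
Subtracting the expected shift leaves a residual of -507.6 − (-480) = -27.6 m north and 252.5 − (262) = -9.5 m east.
Residual distance = √((-27.6)² + (-9.5)²) = 29.2 m.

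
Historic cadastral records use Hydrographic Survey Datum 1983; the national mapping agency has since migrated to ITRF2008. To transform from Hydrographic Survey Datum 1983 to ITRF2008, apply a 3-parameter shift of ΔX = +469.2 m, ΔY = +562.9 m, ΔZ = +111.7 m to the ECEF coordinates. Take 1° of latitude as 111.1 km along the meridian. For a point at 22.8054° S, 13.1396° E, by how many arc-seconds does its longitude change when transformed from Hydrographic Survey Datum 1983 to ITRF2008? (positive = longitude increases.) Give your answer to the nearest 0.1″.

Δλ = 15.5″

sin φ = -0.387602, cos φ = 0.921827, sin λ = 0.227324, cos λ = 0.973819.
East component: ΔE = −sin λ·ΔX + cos λ·ΔY = −(0.227324)(469.2) + (0.973819)(562.9) = 441.50 m.
1° of latitude spans 111100 m; at latitude φ, 1° of longitude spans that × cos φ = 102414.9 m, so Δλ = 441.50 / 102414.9 × 3600 = 15.519″.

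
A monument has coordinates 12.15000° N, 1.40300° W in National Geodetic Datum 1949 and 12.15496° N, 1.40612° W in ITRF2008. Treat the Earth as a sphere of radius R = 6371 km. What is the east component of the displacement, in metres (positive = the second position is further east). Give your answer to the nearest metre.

ΔE = -339 m

Δφ = 12.15496° − 12.15000° = +0.00496°; Δλ = -1.40612° − -1.40300° = -0.00312°.
1° along a meridian = πR/180 = 111195 m.
ΔN = Δφ × 111195 = 551.5 m; ΔE = Δλ × 111195 × cos(12.15000°) = -0.00312 × 111195 × 0.977600 = -339.2 m.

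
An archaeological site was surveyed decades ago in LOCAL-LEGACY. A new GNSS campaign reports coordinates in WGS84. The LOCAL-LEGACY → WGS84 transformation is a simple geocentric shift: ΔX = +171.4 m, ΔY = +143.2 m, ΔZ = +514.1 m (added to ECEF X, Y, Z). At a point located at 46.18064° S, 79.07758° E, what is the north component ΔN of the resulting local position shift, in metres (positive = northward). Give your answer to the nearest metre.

The local north axis is (−sin φ cos λ, −sin φ sin λ, cos φ), giving ΔN = 23.433 + 101.451 + 355.956 = 480.84 m.

ΔN = 481 m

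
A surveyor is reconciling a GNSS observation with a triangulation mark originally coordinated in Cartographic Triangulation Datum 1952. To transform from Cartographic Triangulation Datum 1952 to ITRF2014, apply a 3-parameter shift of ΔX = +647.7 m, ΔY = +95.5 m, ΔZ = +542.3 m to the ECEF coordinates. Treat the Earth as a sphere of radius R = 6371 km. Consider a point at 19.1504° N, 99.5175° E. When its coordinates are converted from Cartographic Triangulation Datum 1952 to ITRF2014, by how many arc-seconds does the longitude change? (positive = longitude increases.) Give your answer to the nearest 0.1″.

Δλ = -22.4″

sin φ = 0.328049, cos φ = 0.944661, sin λ = 0.986235, cos λ = -0.165349.
East component: ΔE = −sin λ·ΔX + cos λ·ΔY = −(0.986235)(647.7) + (-0.165349)(95.5) = -654.58 m.
1° of latitude spans πR/180 = 111195 m; at latitude φ, 1° of longitude spans that × cos φ = 105041.5 m, so Δλ = -654.58 / 105041.5 × 3600 = -22.434″.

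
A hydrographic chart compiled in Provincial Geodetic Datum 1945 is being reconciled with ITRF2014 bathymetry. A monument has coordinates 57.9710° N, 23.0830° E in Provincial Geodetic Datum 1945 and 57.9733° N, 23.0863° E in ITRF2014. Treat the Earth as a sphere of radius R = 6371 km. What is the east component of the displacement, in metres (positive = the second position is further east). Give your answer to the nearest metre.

ΔE = 195 m

Δφ = 57.9733° − 57.9710° = +0.0023°; Δλ = 23.0863° − 23.0830° = +0.0033°.
1° along a meridian = πR/180 = 111195 m.
ΔN = Δφ × 111195 = 255.7 m; ΔE = Δλ × 111195 × cos(57.9710°) = +0.0033 × 111195 × 0.530348 = 194.6 m.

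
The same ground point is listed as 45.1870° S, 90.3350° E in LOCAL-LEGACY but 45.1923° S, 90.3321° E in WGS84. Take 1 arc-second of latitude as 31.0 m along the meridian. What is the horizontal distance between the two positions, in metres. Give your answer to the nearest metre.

Δφ = -45.1923° − -45.1870° = -0.0053°; Δλ = 90.3321° − 90.3350° = -0.0029°.
1° of latitude = 3600 × 31.00 = 111600 m.
ΔN = Δφ × 111600 = -591.5 m; ΔE = Δλ × 111600 × cos(-45.1870°) = -0.0029 × 111600 × 0.704795 = -228.1 m.
Distance = √(ΔE² + ΔN²) = √((-228.1)² + (-591.5)²) = 633.9 m.

634 m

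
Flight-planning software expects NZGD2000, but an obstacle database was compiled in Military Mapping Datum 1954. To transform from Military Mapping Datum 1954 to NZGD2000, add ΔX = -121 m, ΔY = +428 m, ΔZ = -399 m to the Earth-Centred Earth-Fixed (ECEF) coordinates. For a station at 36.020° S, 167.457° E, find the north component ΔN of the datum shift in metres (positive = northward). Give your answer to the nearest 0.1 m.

At φ = -36.020°, λ = 167.457°: sin φ = -0.588068, cos φ = 0.808812, sin λ = 0.217172, cos λ = -0.976133.
ΔN = −sin φ cos λ·ΔX − sin φ sin λ·ΔY + cos φ·ΔZ = −(-0.588068)(-0.976133)(-121) − (-0.588068)(0.217172)(428) + (0.808812)(-399) = -198.60 m.

ΔN = -198.6 m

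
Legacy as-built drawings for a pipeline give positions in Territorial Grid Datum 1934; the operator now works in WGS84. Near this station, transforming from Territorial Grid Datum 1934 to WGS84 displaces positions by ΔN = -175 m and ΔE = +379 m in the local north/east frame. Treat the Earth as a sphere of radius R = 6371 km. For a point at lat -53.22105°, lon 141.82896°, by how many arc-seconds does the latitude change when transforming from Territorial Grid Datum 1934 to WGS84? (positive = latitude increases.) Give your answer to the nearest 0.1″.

Δφ = -5.7″

On a sphere of radius R, 1 rad of latitude = R, so Δφ = ΔN / R = -175.0 / 6371000 = -2.7468e-05 rad = -5.666″.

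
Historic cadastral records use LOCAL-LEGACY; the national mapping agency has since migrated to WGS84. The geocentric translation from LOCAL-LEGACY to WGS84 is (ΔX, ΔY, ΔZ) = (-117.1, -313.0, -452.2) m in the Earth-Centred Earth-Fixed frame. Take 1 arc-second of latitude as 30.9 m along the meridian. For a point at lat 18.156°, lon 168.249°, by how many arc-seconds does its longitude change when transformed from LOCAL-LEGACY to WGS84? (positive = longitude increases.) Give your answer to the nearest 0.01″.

sin φ = 0.311605, cos φ = 0.950212, sin λ = 0.203659, cos λ = -0.979042.
East component: ΔE = −sin λ·ΔX + cos λ·ΔY = −(0.203659)(-117.1) + (-0.979042)(-313.0) = 330.29 m.
1° of latitude spans 3600 × 30.90 = 111240 m; at latitude φ, 1° of longitude spans that × cos φ = 105701.5 m, so Δλ = 330.29 / 105701.5 × 3600 = 11.249″.

Δλ = 11.25″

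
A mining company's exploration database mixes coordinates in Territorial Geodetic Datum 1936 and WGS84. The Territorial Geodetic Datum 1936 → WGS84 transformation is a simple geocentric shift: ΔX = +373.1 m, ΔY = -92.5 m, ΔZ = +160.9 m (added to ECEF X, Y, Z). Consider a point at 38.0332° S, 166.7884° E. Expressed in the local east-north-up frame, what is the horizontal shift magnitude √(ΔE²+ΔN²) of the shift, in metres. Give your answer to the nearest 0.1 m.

110.2 m

The local east axis at (φ, λ) is (−sin λ, cos λ, 0), so ΔE = −sin(166.7884°)·373.1 + cos(166.7884°)·(-92.5) = 4.78 m.
The local north axis is (−sin φ cos λ, −sin φ sin λ, cos φ), giving ΔN = -223.789 − 13.025 + 126.734 = -110.08 m.
Horizontal magnitude = √(ΔE² + ΔN²) = √(4.78² + (-110.08)²) = 110.18 m.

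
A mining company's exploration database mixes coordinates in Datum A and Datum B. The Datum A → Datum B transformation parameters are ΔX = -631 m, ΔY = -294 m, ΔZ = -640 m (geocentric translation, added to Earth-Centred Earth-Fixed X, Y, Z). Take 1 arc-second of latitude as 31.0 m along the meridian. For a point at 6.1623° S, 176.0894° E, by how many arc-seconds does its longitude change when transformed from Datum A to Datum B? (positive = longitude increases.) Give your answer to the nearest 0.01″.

sin φ = -0.107345, cos φ = 0.994222, sin λ = 0.068200, cos λ = -0.997672.
East component: ΔE = −sin λ·ΔX + cos λ·ΔY = −(0.068200)(-631) + (-0.997672)(-294) = 336.35 m.
1° of latitude spans 3600 × 31.00 = 111600 m; at latitude φ, 1° of longitude spans that × cos φ = 110955.2 m, so Δλ = 336.35 / 110955.2 × 3600 = 10.913″.

Δλ = 10.91″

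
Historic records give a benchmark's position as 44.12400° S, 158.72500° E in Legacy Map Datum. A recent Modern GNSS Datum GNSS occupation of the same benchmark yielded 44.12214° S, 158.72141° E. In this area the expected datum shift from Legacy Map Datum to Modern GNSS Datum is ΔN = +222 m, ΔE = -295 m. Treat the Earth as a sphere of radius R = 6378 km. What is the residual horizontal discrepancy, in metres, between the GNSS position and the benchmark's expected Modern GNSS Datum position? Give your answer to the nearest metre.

17 m

Observed coordinate differences: Δφ = +0.00186°, Δλ = -0.00359°.
Converting to metres (1° lat = 111317 m, cos φ = 0.717835): observed ΔN = 207.0 m, observed ΔE = -286.9 m.
Subtracting the expected shift leaves a residual of 207.0 − (222) = -15.0 m north and -286.9 − (-295) = 8.1 m east.
Residual distance = √((-15.0)² + 8.1²) = 17.0 m.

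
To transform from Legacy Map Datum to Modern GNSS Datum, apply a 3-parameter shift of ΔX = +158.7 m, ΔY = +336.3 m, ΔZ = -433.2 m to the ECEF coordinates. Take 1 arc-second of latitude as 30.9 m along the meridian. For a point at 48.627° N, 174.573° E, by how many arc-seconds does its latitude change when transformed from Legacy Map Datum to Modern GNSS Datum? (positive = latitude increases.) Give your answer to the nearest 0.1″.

sin φ = 0.750423, cos φ = 0.660958, sin λ = 0.094577, cos λ = -0.995518.
North component: ΔN = −sin φ cos λ·ΔX − sin φ sin λ·ΔY + cos φ·ΔZ = −(0.750423)(-0.995518)(158.7) − (0.750423)(0.094577)(336.3) + (0.660958)(-433.2) = -191.64 m.
1° of latitude spans 3600 × 30.90 = 111240 m, so Δφ = -191.64 / 111240 × 3600 = -6.202″.

Δφ = -6.2″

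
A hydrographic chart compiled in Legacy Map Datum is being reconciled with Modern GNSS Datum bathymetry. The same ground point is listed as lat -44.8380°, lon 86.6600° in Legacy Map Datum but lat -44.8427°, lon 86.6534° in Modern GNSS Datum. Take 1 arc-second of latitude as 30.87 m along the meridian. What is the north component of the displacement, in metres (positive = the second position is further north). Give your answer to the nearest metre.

Δφ = -44.8427° − -44.8380° = -0.0047°; Δλ = 86.6534° − 86.6600° = -0.0066°.
1° of latitude = 3600 × 30.87 = 111132 m.
ΔN = Δφ × 111132 = -522.3 m; ΔE = Δλ × 111132 × cos(-44.8380°) = -0.0066 × 111132 × 0.709103 = -520.1 m.

ΔN = -522 m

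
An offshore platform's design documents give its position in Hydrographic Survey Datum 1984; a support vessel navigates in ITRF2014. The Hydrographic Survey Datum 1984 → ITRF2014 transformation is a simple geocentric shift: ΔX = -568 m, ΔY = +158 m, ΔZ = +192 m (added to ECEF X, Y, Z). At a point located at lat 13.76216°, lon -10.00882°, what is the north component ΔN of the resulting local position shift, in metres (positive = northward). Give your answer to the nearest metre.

ΔN = 326 m

The local north axis is (−sin φ cos λ, −sin φ sin λ, cos φ), giving ΔN = 133.066 + 6.533 + 186.488 = 326.09 m.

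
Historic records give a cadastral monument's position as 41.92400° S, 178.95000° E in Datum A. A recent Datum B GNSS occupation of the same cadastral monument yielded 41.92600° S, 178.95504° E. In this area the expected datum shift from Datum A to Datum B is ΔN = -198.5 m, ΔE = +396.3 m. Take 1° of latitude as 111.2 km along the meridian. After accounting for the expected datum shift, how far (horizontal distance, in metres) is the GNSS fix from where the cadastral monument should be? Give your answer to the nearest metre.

Observed coordinate differences: Δφ = -0.00200°, Δλ = +0.00504°.
Converting to metres (1° lat = 111200 m, cos φ = 0.744032): observed ΔN = -222.4 m, observed ΔE = 417.0 m.
Subtracting the expected shift leaves a residual of -222.4 − (-198.5) = -23.9 m north and 417.0 − (396.3) = 20.7 m east.
Residual distance = √((-23.9)² + 20.7²) = 31.6 m.

32 m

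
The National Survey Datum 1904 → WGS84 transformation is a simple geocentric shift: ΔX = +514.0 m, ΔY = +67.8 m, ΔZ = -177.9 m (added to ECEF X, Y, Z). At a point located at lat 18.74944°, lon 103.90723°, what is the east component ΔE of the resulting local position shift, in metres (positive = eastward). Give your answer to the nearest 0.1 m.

The local east axis at (φ, λ) is (−sin λ, cos λ, 0), so ΔE = −sin(103.90723°)·514.0 + cos(103.90723°)·67.8 = -515.23 m.

ΔE = -515.2 m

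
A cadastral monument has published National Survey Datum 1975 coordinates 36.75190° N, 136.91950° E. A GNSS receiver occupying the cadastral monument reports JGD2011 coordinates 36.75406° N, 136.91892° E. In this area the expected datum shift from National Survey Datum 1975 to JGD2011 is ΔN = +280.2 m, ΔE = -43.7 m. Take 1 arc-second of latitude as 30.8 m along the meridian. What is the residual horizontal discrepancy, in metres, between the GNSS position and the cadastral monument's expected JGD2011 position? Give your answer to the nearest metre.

Observed coordinate differences: Δφ = +0.00216°, Δλ = -0.00058°.
Converting to metres (1° lat = 110880 m, cos φ = 0.801234): observed ΔN = 239.5 m, observed ΔE = -51.5 m.
Subtracting the expected shift leaves a residual of 239.5 − (280.2) = -40.7 m north and -51.5 − (-43.7) = -7.8 m east.
Residual distance = √((-40.7)² + (-7.8)²) = 41.4 m.

41 m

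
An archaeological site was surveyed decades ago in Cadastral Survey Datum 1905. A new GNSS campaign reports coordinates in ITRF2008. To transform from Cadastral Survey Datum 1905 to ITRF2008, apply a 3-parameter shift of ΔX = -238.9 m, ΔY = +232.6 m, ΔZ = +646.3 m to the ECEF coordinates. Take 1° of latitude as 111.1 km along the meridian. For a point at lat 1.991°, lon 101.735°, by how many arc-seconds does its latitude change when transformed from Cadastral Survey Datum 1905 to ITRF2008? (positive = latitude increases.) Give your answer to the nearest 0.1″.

Δφ = 20.6″

sin φ = 0.034743, cos φ = 0.999396, sin λ = 0.979099, cos λ = -0.203385.
North component: ΔN = −sin φ cos λ·ΔX − sin φ sin λ·ΔY + cos φ·ΔZ = −(0.034743)(-0.203385)(-238.9) − (0.034743)(0.979099)(232.6) + (0.999396)(646.3) = 636.31 m.
1° of latitude spans 111100 m, so Δφ = 636.31 / 111100 × 3600 = 20.618″.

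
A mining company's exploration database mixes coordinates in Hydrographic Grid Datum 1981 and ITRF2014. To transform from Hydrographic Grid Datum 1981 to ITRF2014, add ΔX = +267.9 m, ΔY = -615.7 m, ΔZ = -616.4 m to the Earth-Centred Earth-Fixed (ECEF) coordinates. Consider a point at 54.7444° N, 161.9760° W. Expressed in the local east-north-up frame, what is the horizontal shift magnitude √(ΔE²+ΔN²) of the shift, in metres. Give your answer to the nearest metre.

734 m

The local east axis at (φ, λ) is (−sin λ, cos λ, 0), so ΔE = −sin(-161.9760°)·267.9 + cos(-161.9760°)·(-615.7) = 668.38 m.
The local north axis is (−sin φ cos λ, −sin φ sin λ, cos φ), giving ΔN = 208.028 − 155.565 − 355.801 = -303.34 m.
Horizontal magnitude = √(ΔE² + ΔN²) = √(668.38² + (-303.34)²) = 733.99 m.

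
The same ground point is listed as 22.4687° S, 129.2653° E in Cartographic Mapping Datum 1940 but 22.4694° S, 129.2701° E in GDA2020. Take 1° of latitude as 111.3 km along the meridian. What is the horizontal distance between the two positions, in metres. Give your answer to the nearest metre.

Δφ = -22.4694° − -22.4687° = -0.0007°; Δλ = 129.2701° − 129.2653° = +0.0048°.
ΔN = Δφ × 111300 = -77.9 m; ΔE = Δλ × 111300 × cos(-22.4687°) = +0.0048 × 111300 × 0.924088 = 493.7 m.
Distance = √(ΔE² + ΔN²) = √(493.7² + (-77.9)²) = 499.8 m.

500 m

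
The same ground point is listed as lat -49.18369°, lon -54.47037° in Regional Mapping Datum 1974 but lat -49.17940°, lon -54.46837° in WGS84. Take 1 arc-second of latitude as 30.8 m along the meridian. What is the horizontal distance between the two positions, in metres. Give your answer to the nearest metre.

Δφ = -49.17940° − -49.18369° = +0.00429°; Δλ = -54.46837° − -54.47037° = +0.00200°.
1° of latitude = 3600 × 30.80 = 110880 m.
ΔN = Δφ × 110880 = 475.7 m; ΔE = Δλ × 110880 × cos(-49.18369°) = +0.00200 × 110880 × 0.653636 = 145.0 m.
Distance = √(ΔE² + ΔN²) = √(145.0² + 475.7²) = 497.3 m.

497 m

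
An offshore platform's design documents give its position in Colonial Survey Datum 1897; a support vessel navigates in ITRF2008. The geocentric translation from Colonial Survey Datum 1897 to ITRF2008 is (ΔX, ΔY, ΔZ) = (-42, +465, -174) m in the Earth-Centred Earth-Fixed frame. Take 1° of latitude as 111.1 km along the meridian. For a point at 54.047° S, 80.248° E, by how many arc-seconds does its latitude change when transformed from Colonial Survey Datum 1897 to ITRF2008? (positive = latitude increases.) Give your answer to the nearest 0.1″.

sin φ = -0.809499, cos φ = 0.587121, sin λ = 0.985550, cos λ = 0.169384.
North component: ΔN = −sin φ cos λ·ΔX − sin φ sin λ·ΔY + cos φ·ΔZ = −(-0.809499)(0.169384)(-42) − (-0.809499)(0.985550)(465) + (0.587121)(-174) = 263.06 m.
1° of latitude spans 111100 m, so Δφ = 263.06 / 111100 × 3600 = 8.524″.

Δφ = 8.5″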